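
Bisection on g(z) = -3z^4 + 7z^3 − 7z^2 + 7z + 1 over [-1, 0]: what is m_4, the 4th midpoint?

-0.1875

midpoint -0.5: g = -5.3125 < 0 → [-0.5, 0]
midpoint -0.25: g = -1.308594 < 0 → [-0.25, 0]
midpoint -0.125: g = 0.001221 > 0 → [-0.25, -0.125]
midpoint -0.1875: g = -0.6084 < 0 → [-0.1875, -0.125]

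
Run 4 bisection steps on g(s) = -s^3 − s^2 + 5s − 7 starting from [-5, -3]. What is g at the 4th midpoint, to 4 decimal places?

-1.8730

s = -4 gives g = 21, positive; keep [-4, -3]
s = -3.5 gives g = 6.125, positive; keep [-3.5, -3]
s = -3.25 gives g = 0.515625, positive; keep [-3.25, -3]
s = -3.125 gives g = -1.873, negative; keep [-3.25, -3.125]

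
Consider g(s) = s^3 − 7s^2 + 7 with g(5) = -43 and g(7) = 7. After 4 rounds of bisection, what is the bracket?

[6.75, 6.875]

g(6) = -29 < 0, so the root lies in [6, 7]
g(6.5) = -14.125 < 0, so the root lies in [6.5, 7]
g(6.75) = -4.390625 < 0, so the root lies in [6.75, 7]
g(6.875) = 1.0918 > 0, so the root lies in [6.75, 6.875]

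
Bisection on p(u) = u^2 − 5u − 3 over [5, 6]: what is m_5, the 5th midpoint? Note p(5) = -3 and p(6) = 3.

5.53125

p(5.5) = -0.25 < 0, so the root lies in [5.5, 6]
p(5.75) = 1.3125 > 0, so the root lies in [5.5, 5.75]
p(5.625) = 0.515625 > 0, so the root lies in [5.5, 5.625]
p(5.5625) = 0.1289 > 0, so the root lies in [5.5, 5.5625]
p(5.53125) = -0.0615 < 0, so the root lies in [5.53125, 5.5625]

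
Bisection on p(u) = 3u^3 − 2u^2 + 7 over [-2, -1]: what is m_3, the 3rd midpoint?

p(-1.5) = -7.625 < 0, so the root lies in [-1.5, -1]
p(-1.25) = -1.984375 < 0, so the root lies in [-1.25, -1]
p(-1.125) = 0.197266 > 0, so the root lies in [-1.25, -1.125]

-1.125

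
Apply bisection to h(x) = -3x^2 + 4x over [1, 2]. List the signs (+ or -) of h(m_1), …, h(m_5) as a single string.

-+-+-

m = 1.5, h(m) = -0.75 (−); new bracket [1, 1.5]
m = 1.25, h(m) = 0.3125 (+); new bracket [1.25, 1.5]
m = 1.375, h(m) = -0.171875 (−); new bracket [1.25, 1.375]
m = 1.3125, h(m) = 0.082 (+); new bracket [1.3125, 1.375]
m = 1.34375, h(m) = -0.042 (−); new bracket [1.3125, 1.34375]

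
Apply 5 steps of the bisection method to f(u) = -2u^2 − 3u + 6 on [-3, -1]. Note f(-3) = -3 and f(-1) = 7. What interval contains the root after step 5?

u = -2 gives f = 4, positive; keep [-3, -2]
u = -2.5 gives f = 1, positive; keep [-3, -2.5]
u = -2.75 gives f = -0.875, negative; keep [-2.75, -2.5]
u = -2.625 gives f = 0.0938, positive; keep [-2.75, -2.625]
u = -2.6875 gives f = -0.3828, negative; keep [-2.6875, -2.625]

[-2.6875, -2.625]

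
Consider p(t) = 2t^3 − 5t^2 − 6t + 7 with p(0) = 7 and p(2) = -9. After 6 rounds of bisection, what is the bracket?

[0.78125, 0.8125]

m = 1, p(m) = -2 (−); new bracket [0, 1]
m = 0.5, p(m) = 3 (+); new bracket [0.5, 1]
m = 0.75, p(m) = 0.53125 (+); new bracket [0.75, 1]
m = 0.875, p(m) = -0.7383 (−); new bracket [0.75, 0.875]
m = 0.8125, p(m) = -0.103 (−); new bracket [0.75, 0.8125]
m = 0.78125, p(m) = 0.2144 (+); new bracket [0.78125, 0.8125]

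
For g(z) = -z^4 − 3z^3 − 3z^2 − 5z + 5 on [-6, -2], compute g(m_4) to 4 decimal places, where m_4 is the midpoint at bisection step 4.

midpoint -4: g = -87 < 0 → [-4, -2]
midpoint -3: g = -7 < 0 → [-3, -2]
midpoint -2.5: g = 6.5625 > 0 → [-3, -2.5]
midpoint -2.75: g = 1.2617 > 0 → [-3, -2.75]

1.2617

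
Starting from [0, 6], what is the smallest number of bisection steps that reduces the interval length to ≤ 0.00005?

17

Width after n steps is 6/2^n. Need 2^n ≥ 6/0.00005 = 120000.
2^16 = 65536 < 120000 ≤ 2^17 = 131072, so n = 17.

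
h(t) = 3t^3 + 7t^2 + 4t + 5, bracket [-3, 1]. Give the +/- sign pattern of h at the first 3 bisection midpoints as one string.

++-

t = -1 gives h = 5, positive; keep [-3, -1]
t = -2 gives h = 1, positive; keep [-3, -2]
t = -2.5 gives h = -8.125, negative; keep [-2.5, -2]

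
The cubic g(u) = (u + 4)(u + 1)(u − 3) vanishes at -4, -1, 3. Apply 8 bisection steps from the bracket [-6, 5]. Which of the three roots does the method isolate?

u = -0.5 gives g = -6.125, negative; keep [-0.5, 5]
u = 2.25 gives g = -15.234375, negative; keep [2.25, 5]
u = 3.625 gives g = 22.041016, positive; keep [2.25, 3.625]
u = 2.9375 gives g = -1.7073, negative; keep [2.9375, 3.625]
u = 3.28125 gives g = 8.7674, positive; keep [2.9375, 3.28125]
u = 3.109375 gives g = 3.1954, positive; keep [2.9375, 3.109375]
u = 3.0234375 gives g = 0.6623, positive; keep [2.9375, 3.0234375]
u = 2.98046875 gives g = -0.5427, negative; keep [2.98046875, 3.0234375]

3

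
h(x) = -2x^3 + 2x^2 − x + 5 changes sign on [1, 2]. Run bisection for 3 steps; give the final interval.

[1.625, 1.75]

x = 1.5 gives h = 1.25, positive; keep [1.5, 2]
x = 1.75 gives h = -1.34375, negative; keep [1.5, 1.75]
x = 1.625 gives h = 0.074219, positive; keep [1.625, 1.75]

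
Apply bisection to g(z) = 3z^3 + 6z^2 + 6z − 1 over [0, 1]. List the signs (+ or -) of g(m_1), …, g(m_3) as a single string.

g(0.5) = 3.875 > 0, so the root lies in [0, 0.5]
g(0.25) = 0.921875 > 0, so the root lies in [0, 0.25]
g(0.125) = -0.150391 < 0, so the root lies in [0.125, 0.25]

++-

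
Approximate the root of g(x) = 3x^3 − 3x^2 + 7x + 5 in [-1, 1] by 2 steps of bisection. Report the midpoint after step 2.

-0.5

midpoint 0: g = 5 > 0 → [-1, 0]
midpoint -0.5: g = 0.375 > 0 → [-1, -0.5]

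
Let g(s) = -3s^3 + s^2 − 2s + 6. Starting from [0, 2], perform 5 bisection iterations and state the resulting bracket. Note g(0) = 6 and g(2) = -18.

[1.1875, 1.25]

g(1) = 2 > 0, so the root lies in [1, 2]
g(1.5) = -4.875 < 0, so the root lies in [1, 1.5]
g(1.25) = -0.796875 < 0, so the root lies in [1, 1.25]
g(1.125) = 0.7441 > 0, so the root lies in [1.125, 1.25]
g(1.1875) = 0.0115 > 0, so the root lies in [1.1875, 1.25]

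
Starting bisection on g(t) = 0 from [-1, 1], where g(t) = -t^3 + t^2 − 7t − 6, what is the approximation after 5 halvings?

m = 0, g(m) = -6 (−); new bracket [-1, 0]
m = -0.5, g(m) = -2.125 (−); new bracket [-1, -0.5]
m = -0.75, g(m) = 0.234375 (+); new bracket [-0.75, -0.5]
m = -0.625, g(m) = -0.9902 (−); new bracket [-0.75, -0.625]
m = -0.6875, g(m) = -0.3899 (−); new bracket [-0.75, -0.6875]

-0.6875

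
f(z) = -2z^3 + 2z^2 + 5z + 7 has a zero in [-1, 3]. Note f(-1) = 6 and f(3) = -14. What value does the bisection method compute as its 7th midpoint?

z = 1 gives f = 12, positive; keep [1, 3]
z = 2 gives f = 9, positive; keep [2, 3]
z = 2.5 gives f = 0.75, positive; keep [2.5, 3]
z = 2.75 gives f = -5.7188, negative; keep [2.5, 2.75]
z = 2.625 gives f = -2.2695, negative; keep [2.5, 2.625]
z = 2.5625 gives f = -0.7075, negative; keep [2.5, 2.5625]
z = 2.53125 gives f = 0.0341, positive; keep [2.53125, 2.5625]

2.53125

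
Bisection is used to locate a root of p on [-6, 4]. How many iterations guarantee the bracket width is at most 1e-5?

Width after n steps is 10/2^n. Need 2^n ≥ 10/1e-5 = 1000000.
2^19 = 524288 < 1000000 ≤ 2^20 = 1048576, so n = 20.

20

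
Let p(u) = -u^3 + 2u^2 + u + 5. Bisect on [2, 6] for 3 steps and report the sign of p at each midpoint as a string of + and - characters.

m = 4, p(m) = -23 (−); new bracket [2, 4]
m = 3, p(m) = -1 (−); new bracket [2, 3]
m = 2.5, p(m) = 4.375 (+); new bracket [2.5, 3]

--+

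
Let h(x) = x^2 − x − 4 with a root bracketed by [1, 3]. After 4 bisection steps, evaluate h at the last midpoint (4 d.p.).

0.2656

m = 2, h(m) = -2 (−); new bracket [2, 3]
m = 2.5, h(m) = -0.25 (−); new bracket [2.5, 3]
m = 2.75, h(m) = 0.8125 (+); new bracket [2.5, 2.75]
m = 2.625, h(m) = 0.2656 (+); new bracket [2.5, 2.625]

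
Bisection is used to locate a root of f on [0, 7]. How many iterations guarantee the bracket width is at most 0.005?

11

Width after n steps is 7/2^n. Need 2^n ≥ 7/0.005 = 1400.
2^10 = 1024 < 1400 ≤ 2^11 = 2048, so n = 11.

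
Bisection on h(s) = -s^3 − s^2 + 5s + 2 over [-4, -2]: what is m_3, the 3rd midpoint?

m = -3, h(m) = 5 (+); new bracket [-3, -2]
m = -2.5, h(m) = -1.125 (−); new bracket [-3, -2.5]
m = -2.75, h(m) = 1.484375 (+); new bracket [-2.75, -2.5]

-2.75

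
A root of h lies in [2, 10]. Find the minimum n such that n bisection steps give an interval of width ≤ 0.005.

11

Width after n steps is 8/2^n. Need 2^n ≥ 8/0.005 = 1600.
2^10 = 1024 < 1600 ≤ 2^11 = 2048, so n = 11.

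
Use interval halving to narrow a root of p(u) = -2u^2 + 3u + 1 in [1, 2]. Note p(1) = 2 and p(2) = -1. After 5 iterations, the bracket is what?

[1.75, 1.78125]

p(1.5) = 1 > 0, so the root lies in [1.5, 2]
p(1.75) = 0.125 > 0, so the root lies in [1.75, 2]
p(1.875) = -0.40625 < 0, so the root lies in [1.75, 1.875]
p(1.8125) = -0.1328 < 0, so the root lies in [1.75, 1.8125]
p(1.78125) = -0.002 < 0, so the root lies in [1.75, 1.78125]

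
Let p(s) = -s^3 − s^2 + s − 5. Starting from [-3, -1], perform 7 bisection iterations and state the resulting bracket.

[-2.34375, -2.328125]

m = -2, p(m) = -3 (−); new bracket [-3, -2]
m = -2.5, p(m) = 1.875 (+); new bracket [-2.5, -2]
m = -2.25, p(m) = -0.921875 (−); new bracket [-2.5, -2.25]
m = -2.375, p(m) = 0.3809 (+); new bracket [-2.375, -2.25]
m = -2.3125, p(m) = -0.2937 (−); new bracket [-2.375, -2.3125]
m = -2.34375, p(m) = 0.0377 (+); new bracket [-2.34375, -2.3125]
m = -2.328125, p(m) = -0.1295 (−); new bracket [-2.34375, -2.328125]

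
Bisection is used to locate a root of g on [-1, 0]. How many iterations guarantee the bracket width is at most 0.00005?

15

Width after n steps is 1/2^n. Need 2^n ≥ 1/0.00005 = 20000.
2^14 = 16384 < 20000 ≤ 2^15 = 32768, so n = 15.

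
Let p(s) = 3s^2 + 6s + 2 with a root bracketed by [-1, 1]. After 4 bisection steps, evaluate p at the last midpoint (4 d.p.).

0.1719

s = 0 gives p = 2, positive; keep [-1, 0]
s = -0.5 gives p = -0.25, negative; keep [-0.5, 0]
s = -0.25 gives p = 0.6875, positive; keep [-0.5, -0.25]
s = -0.375 gives p = 0.1719, positive; keep [-0.5, -0.375]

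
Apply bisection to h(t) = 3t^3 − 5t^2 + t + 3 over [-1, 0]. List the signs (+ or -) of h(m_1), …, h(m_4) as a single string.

+--+

t = -0.5 gives h = 0.875, positive; keep [-1, -0.5]
t = -0.75 gives h = -1.828125, negative; keep [-0.75, -0.5]
t = -0.625 gives h = -0.310547, negative; keep [-0.625, -0.5]
t = -0.5625 gives h = 0.3215, positive; keep [-0.625, -0.5625]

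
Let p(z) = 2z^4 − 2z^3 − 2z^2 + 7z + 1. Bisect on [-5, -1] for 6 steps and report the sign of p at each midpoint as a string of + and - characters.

+++--+

midpoint -3: p = 178 > 0 → [-3, -1]
midpoint -2: p = 27 > 0 → [-2, -1]
midpoint -1.5: p = 2.875 > 0 → [-1.5, -1]
midpoint -1.25: p = -2.0859 < 0 → [-1.5, -1.25]
midpoint -1.375: p = -0.0581 < 0 → [-1.5, -1.375]
midpoint -1.4375: p = 1.2857 > 0 → [-1.4375, -1.375]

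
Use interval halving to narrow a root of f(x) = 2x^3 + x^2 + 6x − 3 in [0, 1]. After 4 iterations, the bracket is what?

f(0.5) = 0.5 > 0, so the root lies in [0, 0.5]
f(0.25) = -1.40625 < 0, so the root lies in [0.25, 0.5]
f(0.375) = -0.503906 < 0, so the root lies in [0.375, 0.5]
f(0.4375) = -0.0161 < 0, so the root lies in [0.4375, 0.5]

[0.4375, 0.5]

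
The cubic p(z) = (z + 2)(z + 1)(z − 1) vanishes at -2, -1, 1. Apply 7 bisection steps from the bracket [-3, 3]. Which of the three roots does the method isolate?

m = 0, p(m) = -2 (−); new bracket [0, 3]
m = 1.5, p(m) = 4.375 (+); new bracket [0, 1.5]
m = 0.75, p(m) = -1.203125 (−); new bracket [0.75, 1.5]
m = 1.125, p(m) = 0.8301 (+); new bracket [0.75, 1.125]
m = 0.9375, p(m) = -0.3557 (−); new bracket [0.9375, 1.125]
m = 1.03125, p(m) = 0.1924 (+); new bracket [0.9375, 1.03125]
m = 0.984375, p(m) = -0.0925 (−); new bracket [0.984375, 1.03125]

1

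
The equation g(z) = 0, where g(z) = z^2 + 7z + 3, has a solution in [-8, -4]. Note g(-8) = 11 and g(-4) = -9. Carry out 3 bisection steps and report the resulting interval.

[-7, -6.5]

z = -6 gives g = -3, negative; keep [-8, -6]
z = -7 gives g = 3, positive; keep [-7, -6]
z = -6.5 gives g = -0.25, negative; keep [-7, -6.5]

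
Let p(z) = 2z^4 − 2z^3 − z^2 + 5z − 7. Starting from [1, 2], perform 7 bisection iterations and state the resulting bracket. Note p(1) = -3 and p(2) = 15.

p(1.5) = 1.625 > 0, so the root lies in [1, 1.5]
p(1.25) = -1.335938 < 0, so the root lies in [1.25, 1.5]
p(1.375) = -0.065918 < 0, so the root lies in [1.375, 1.5]
p(1.4375) = 0.7202 > 0, so the root lies in [1.375, 1.4375]
p(1.40625) = 0.3132 > 0, so the root lies in [1.375, 1.40625]
p(1.390625) = 0.1203 > 0, so the root lies in [1.375, 1.390625]
p(1.3828125) = 0.0263 > 0, so the root lies in [1.375, 1.3828125]

[1.375, 1.3828125]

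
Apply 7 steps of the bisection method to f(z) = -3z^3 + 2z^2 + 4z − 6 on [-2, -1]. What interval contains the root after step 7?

f(-1.5) = 2.625 > 0, so the root lies in [-1.5, -1]
f(-1.25) = -2.015625 < 0, so the root lies in [-1.5, -1.25]
f(-1.375) = 0.080078 > 0, so the root lies in [-1.375, -1.25]
f(-1.3125) = -1.0217 < 0, so the root lies in [-1.375, -1.3125]
f(-1.34375) = -0.4846 < 0, so the root lies in [-1.375, -1.34375]
f(-1.359375) = -0.2057 < 0, so the root lies in [-1.375, -1.359375]
f(-1.3671875) = -0.0637 < 0, so the root lies in [-1.375, -1.3671875]

[-1.375, -1.3671875]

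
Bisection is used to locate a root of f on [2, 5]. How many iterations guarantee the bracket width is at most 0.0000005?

23

Width after n steps is 3/2^n. Need 2^n ≥ 3/0.0000005 = 6000000.
2^22 = 4194304 < 6000000 ≤ 2^23 = 8388608, so n = 23.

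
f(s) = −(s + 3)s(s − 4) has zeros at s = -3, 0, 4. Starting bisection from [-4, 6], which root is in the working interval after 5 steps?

midpoint 1: f = 12 > 0 → [1, 6]
midpoint 3.5: f = 11.375 > 0 → [3.5, 6]
midpoint 4.75: f = -27.609375 < 0 → [3.5, 4.75]
midpoint 4.125: f = -3.6738 < 0 → [3.5, 4.125]
midpoint 3.8125: f = 4.8699 > 0 → [3.8125, 4.125]

4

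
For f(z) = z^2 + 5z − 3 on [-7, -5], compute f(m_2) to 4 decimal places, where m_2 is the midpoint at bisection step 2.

midpoint -6: f = 3 > 0 → [-6, -5]
midpoint -5.5: f = -0.25 < 0 → [-6, -5.5]

-0.2500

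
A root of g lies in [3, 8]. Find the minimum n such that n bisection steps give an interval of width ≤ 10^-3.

13

Width after n steps is 5/2^n. Need 2^n ≥ 5/10^-3 = 5000.
2^12 = 4096 < 5000 ≤ 2^13 = 8192, so n = 13.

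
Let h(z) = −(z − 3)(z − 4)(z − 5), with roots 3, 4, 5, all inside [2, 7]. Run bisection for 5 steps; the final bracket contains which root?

5

m = 4.5, h(m) = 0.375 (+); new bracket [4.5, 7]
m = 5.75, h(m) = -3.609375 (−); new bracket [4.5, 5.75]
m = 5.125, h(m) = -0.298828 (−); new bracket [4.5, 5.125]
m = 4.8125, h(m) = 0.2761 (+); new bracket [4.8125, 5.125]
m = 4.96875, h(m) = 0.0596 (+); new bracket [4.96875, 5.125]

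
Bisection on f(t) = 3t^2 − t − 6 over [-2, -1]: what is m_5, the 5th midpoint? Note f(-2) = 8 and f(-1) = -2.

-1.28125

t = -1.5 gives f = 2.25, positive; keep [-1.5, -1]
t = -1.25 gives f = -0.0625, negative; keep [-1.5, -1.25]
t = -1.375 gives f = 1.046875, positive; keep [-1.375, -1.25]
t = -1.3125 gives f = 0.4805, positive; keep [-1.3125, -1.25]
t = -1.28125 gives f = 0.2061, positive; keep [-1.28125, -1.25]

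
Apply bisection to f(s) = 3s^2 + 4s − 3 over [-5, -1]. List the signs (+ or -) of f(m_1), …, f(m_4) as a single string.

midpoint -3: f = 12 > 0 → [-3, -1]
midpoint -2: f = 1 > 0 → [-2, -1]
midpoint -1.5: f = -2.25 < 0 → [-2, -1.5]
midpoint -1.75: f = -0.8125 < 0 → [-2, -1.75]

++--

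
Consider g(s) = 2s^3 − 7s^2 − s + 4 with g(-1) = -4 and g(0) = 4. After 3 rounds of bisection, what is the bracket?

[-0.75, -0.625]

s = -0.5 gives g = 2.5, positive; keep [-1, -0.5]
s = -0.75 gives g = -0.03125, negative; keep [-0.75, -0.5]
s = -0.625 gives g = 1.402344, positive; keep [-0.75, -0.625]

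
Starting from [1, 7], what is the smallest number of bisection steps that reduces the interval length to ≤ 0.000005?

21

Width after n steps is 6/2^n. Need 2^n ≥ 6/0.000005 = 1200000.
2^20 = 1048576 < 1200000 ≤ 2^21 = 2097152, so n = 21.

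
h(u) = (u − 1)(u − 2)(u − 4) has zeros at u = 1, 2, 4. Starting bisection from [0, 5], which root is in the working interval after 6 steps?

4

h(2.5) = -1.125 < 0, so the root lies in [2.5, 5]
h(3.75) = -1.203125 < 0, so the root lies in [3.75, 5]
h(4.375) = 3.005859 > 0, so the root lies in [3.75, 4.375]
h(4.0625) = 0.3948 > 0, so the root lies in [3.75, 4.0625]
h(3.90625) = -0.5194 < 0, so the root lies in [3.90625, 4.0625]
h(3.984375) = -0.0925 < 0, so the root lies in [3.984375, 4.0625]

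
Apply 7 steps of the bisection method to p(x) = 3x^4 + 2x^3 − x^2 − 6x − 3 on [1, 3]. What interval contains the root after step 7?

x = 2 gives p = 45, positive; keep [1, 2]
x = 1.5 gives p = 7.6875, positive; keep [1, 1.5]
x = 1.25 gives p = -0.832031, negative; keep [1.25, 1.5]
x = 1.375 gives p = 2.782, positive; keep [1.25, 1.375]
x = 1.3125 gives p = 0.827, positive; keep [1.25, 1.3125]
x = 1.28125 gives p = -0.0379, negative; keep [1.28125, 1.3125]
x = 1.296875 gives p = 0.3855, positive; keep [1.28125, 1.296875]

[1.28125, 1.296875]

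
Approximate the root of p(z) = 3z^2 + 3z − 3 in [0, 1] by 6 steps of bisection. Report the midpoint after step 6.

p(0.5) = -0.75 < 0, so the root lies in [0.5, 1]
p(0.75) = 0.9375 > 0, so the root lies in [0.5, 0.75]
p(0.625) = 0.046875 > 0, so the root lies in [0.5, 0.625]
p(0.5625) = -0.3633 < 0, so the root lies in [0.5625, 0.625]
p(0.59375) = -0.1611 < 0, so the root lies in [0.59375, 0.625]
p(0.609375) = -0.0579 < 0, so the root lies in [0.609375, 0.625]

0.609375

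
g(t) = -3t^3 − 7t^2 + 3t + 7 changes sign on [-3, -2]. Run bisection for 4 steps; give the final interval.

midpoint -2.5: g = 2.625 > 0 → [-2.5, -2]
midpoint -2.25: g = -1.015625 < 0 → [-2.5, -2.25]
midpoint -2.375: g = 0.580078 > 0 → [-2.375, -2.25]
midpoint -2.3125: g = -0.2717 < 0 → [-2.375, -2.3125]

[-2.375, -2.3125]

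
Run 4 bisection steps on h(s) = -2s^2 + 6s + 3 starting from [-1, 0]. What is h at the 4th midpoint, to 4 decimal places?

midpoint -0.5: h = -0.5 < 0 → [-0.5, 0]
midpoint -0.25: h = 1.375 > 0 → [-0.5, -0.25]
midpoint -0.375: h = 0.46875 > 0 → [-0.5, -0.375]
midpoint -0.4375: h = -0.0078 < 0 → [-0.4375, -0.375]

-0.0078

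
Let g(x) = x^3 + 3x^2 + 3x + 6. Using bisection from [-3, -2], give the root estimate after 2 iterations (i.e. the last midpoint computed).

-2.75

midpoint -2.5: g = 1.625 > 0 → [-3, -2.5]
midpoint -2.75: g = -0.359375 < 0 → [-2.75, -2.5]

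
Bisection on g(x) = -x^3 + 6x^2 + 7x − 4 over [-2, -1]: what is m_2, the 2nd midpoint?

g(-1.5) = 2.375 > 0, so the root lies in [-1.5, -1]
g(-1.25) = -1.421875 < 0, so the root lies in [-1.5, -1.25]

-1.25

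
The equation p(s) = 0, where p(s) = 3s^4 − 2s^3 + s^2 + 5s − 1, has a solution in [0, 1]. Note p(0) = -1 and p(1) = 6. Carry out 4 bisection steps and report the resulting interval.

p(0.5) = 1.6875 > 0, so the root lies in [0, 0.5]
p(0.25) = 0.292969 > 0, so the root lies in [0, 0.25]
p(0.125) = -0.362549 < 0, so the root lies in [0.125, 0.25]
p(0.1875) = -0.0368 < 0, so the root lies in [0.1875, 0.25]

[0.1875, 0.25]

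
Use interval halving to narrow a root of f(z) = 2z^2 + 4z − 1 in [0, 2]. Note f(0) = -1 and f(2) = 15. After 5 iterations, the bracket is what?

midpoint 1: f = 5 > 0 → [0, 1]
midpoint 0.5: f = 1.5 > 0 → [0, 0.5]
midpoint 0.25: f = 0.125 > 0 → [0, 0.25]
midpoint 0.125: f = -0.4688 < 0 → [0.125, 0.25]
midpoint 0.1875: f = -0.1797 < 0 → [0.1875, 0.25]

[0.1875, 0.25]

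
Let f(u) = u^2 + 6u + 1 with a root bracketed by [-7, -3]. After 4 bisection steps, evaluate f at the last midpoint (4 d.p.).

-0.4375

u = -5 gives f = -4, negative; keep [-7, -5]
u = -6 gives f = 1, positive; keep [-6, -5]
u = -5.5 gives f = -1.75, negative; keep [-6, -5.5]
u = -5.75 gives f = -0.4375, negative; keep [-6, -5.75]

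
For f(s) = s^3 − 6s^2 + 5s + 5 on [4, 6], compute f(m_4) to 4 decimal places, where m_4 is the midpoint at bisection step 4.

-1.2871

f(5) = 5 > 0, so the root lies in [4, 5]
f(4.5) = -2.875 < 0, so the root lies in [4.5, 5]
f(4.75) = 0.546875 > 0, so the root lies in [4.5, 4.75]
f(4.625) = -1.2871 < 0, so the root lies in [4.625, 4.75]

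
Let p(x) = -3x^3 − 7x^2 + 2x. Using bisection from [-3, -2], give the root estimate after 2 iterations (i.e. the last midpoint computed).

-2.75

p(-2.5) = -1.875 < 0, so the root lies in [-3, -2.5]
p(-2.75) = 3.953125 > 0, so the root lies in [-2.75, -2.5]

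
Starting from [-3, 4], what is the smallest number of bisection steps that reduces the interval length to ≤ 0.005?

11

Width after n steps is 7/2^n. Need 2^n ≥ 7/0.005 = 1400.
2^10 = 1024 < 1400 ≤ 2^11 = 2048, so n = 11.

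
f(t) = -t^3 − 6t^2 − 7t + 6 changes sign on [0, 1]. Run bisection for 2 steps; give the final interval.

[0.5, 0.75]

m = 0.5, f(m) = 0.875 (+); new bracket [0.5, 1]
m = 0.75, f(m) = -3.046875 (−); new bracket [0.5, 0.75]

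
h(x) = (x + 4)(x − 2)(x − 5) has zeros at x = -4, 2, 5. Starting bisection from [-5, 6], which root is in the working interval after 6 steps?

h(0.5) = 30.375 > 0, so the root lies in [-5, 0.5]
h(-2.25) = 53.921875 > 0, so the root lies in [-5, -2.25]
h(-3.625) = 18.193359 > 0, so the root lies in [-5, -3.625]
h(-4.3125) = -18.3704 < 0, so the root lies in [-4.3125, -3.625]
h(-3.96875) = 1.6729 > 0, so the root lies in [-4.3125, -3.96875]
h(-4.140625) = -7.8932 < 0, so the root lies in [-4.140625, -3.96875]

-4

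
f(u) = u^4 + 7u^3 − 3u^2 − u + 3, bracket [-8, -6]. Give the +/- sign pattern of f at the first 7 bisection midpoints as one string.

m = -7, f(m) = -137 (−); new bracket [-8, -7]
m = -7.5, f(m) = 52.6875 (+); new bracket [-7.5, -7]
m = -7.25, f(m) = -52.167969 (−); new bracket [-7.5, -7.25]
m = -7.375, f(m) = -2.3728 (−); new bracket [-7.5, -7.375]
m = -7.4375, f(m) = 24.4827 (+); new bracket [-7.4375, -7.375]
m = -7.40625, f(m) = 10.8884 (+); new bracket [-7.40625, -7.375]
m = -7.390625, f(m) = 4.2164 (+); new bracket [-7.390625, -7.375]

-+--+++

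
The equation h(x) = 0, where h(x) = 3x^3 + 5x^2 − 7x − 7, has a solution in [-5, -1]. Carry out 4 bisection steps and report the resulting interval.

[-2.25, -2]

x = -3 gives h = -22, negative; keep [-3, -1]
x = -2 gives h = 3, positive; keep [-3, -2]
x = -2.5 gives h = -5.125, negative; keep [-2.5, -2]
x = -2.25 gives h = -0.1094, negative; keep [-2.25, -2]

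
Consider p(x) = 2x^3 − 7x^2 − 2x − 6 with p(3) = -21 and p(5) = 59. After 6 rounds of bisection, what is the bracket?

[3.9375, 3.96875]

x = 4 gives p = 2, positive; keep [3, 4]
x = 3.5 gives p = -13, negative; keep [3.5, 4]
x = 3.75 gives p = -6.46875, negative; keep [3.75, 4]
x = 3.875 gives p = -2.4883, negative; keep [3.875, 4]
x = 3.9375 gives p = -0.3091, negative; keep [3.9375, 4]
x = 3.96875 gives p = 0.829, positive; keep [3.9375, 3.96875]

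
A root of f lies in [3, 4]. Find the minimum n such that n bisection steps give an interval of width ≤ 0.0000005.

21

Width after n steps is 1/2^n. Need 2^n ≥ 1/0.0000005 = 2000000.
2^20 = 1048576 < 2000000 ≤ 2^21 = 2097152, so n = 21.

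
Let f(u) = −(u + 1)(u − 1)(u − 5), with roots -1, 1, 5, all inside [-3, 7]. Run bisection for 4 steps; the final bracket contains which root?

m = 2, f(m) = 9 (+); new bracket [2, 7]
m = 4.5, f(m) = 9.625 (+); new bracket [4.5, 7]
m = 5.75, f(m) = -24.046875 (−); new bracket [4.5, 5.75]
m = 5.125, f(m) = -3.1582 (−); new bracket [4.5, 5.125]

5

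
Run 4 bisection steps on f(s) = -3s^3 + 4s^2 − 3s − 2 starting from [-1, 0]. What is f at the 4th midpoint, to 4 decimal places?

0.3293

f(-0.5) = 0.875 > 0, so the root lies in [-0.5, 0]
f(-0.25) = -0.953125 < 0, so the root lies in [-0.5, -0.25]
f(-0.375) = -0.154297 < 0, so the root lies in [-0.5, -0.375]
f(-0.4375) = 0.3293 > 0, so the root lies in [-0.4375, -0.375]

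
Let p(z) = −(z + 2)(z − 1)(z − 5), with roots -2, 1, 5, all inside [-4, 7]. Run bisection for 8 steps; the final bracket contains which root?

p(1.5) = 6.125 > 0, so the root lies in [1.5, 7]
p(4.25) = 15.234375 > 0, so the root lies in [4.25, 7]
p(5.625) = -22.041016 < 0, so the root lies in [4.25, 5.625]
p(4.9375) = 1.7073 > 0, so the root lies in [4.9375, 5.625]
p(5.28125) = -8.7674 < 0, so the root lies in [4.9375, 5.28125]
p(5.109375) = -3.1954 < 0, so the root lies in [4.9375, 5.109375]
p(5.0234375) = -0.6623 < 0, so the root lies in [4.9375, 5.0234375]
p(4.98046875) = 0.5427 > 0, so the root lies in [4.98046875, 5.0234375]

5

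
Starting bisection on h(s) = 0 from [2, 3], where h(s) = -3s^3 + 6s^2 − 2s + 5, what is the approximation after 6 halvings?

2.078125

h(2.5) = -9.375 < 0, so the root lies in [2, 2.5]
h(2.25) = -3.296875 < 0, so the root lies in [2, 2.25]
h(2.125) = -0.943359 < 0, so the root lies in [2, 2.125]
h(2.0625) = 0.0774 > 0, so the root lies in [2.0625, 2.125]
h(2.09375) = -0.4204 < 0, so the root lies in [2.0625, 2.09375]
h(2.078125) = -0.1684 < 0, so the root lies in [2.0625, 2.078125]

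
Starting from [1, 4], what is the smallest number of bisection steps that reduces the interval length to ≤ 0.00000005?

26

Width after n steps is 3/2^n. Need 2^n ≥ 3/0.00000005 = 60000000.
2^25 = 33554432 < 60000000 ≤ 2^26 = 67108864, so n = 26.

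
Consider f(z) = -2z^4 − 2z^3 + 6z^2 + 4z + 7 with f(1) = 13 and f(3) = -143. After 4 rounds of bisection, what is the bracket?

[1.75, 1.875]

midpoint 2: f = -9 < 0 → [1, 2]
midpoint 1.5: f = 9.625 > 0 → [1.5, 2]
midpoint 1.75: f = 2.898438 > 0 → [1.75, 2]
midpoint 1.875: f = -2.3091 < 0 → [1.75, 1.875]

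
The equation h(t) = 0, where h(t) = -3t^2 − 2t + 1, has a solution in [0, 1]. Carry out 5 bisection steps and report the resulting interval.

[0.3125, 0.34375]

h(0.5) = -0.75 < 0, so the root lies in [0, 0.5]
h(0.25) = 0.3125 > 0, so the root lies in [0.25, 0.5]
h(0.375) = -0.171875 < 0, so the root lies in [0.25, 0.375]
h(0.3125) = 0.082 > 0, so the root lies in [0.3125, 0.375]
h(0.34375) = -0.042 < 0, so the root lies in [0.3125, 0.34375]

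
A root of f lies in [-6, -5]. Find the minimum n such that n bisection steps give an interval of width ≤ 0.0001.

14

Width after n steps is 1/2^n. Need 2^n ≥ 1/0.0001 = 10000.
2^13 = 8192 < 10000 ≤ 2^14 = 16384, so n = 14.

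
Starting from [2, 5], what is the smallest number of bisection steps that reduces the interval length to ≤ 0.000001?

Width after n steps is 3/2^n. Need 2^n ≥ 3/0.000001 = 3000000.
2^21 = 2097152 < 3000000 ≤ 2^22 = 4194304, so n = 22.

22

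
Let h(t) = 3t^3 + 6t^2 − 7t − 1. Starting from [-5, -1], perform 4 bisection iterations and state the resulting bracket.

t = -3 gives h = -7, negative; keep [-3, -1]
t = -2 gives h = 13, positive; keep [-3, -2]
t = -2.5 gives h = 7.125, positive; keep [-3, -2.5]
t = -2.75 gives h = 1.2344, positive; keep [-3, -2.75]

[-3, -2.75]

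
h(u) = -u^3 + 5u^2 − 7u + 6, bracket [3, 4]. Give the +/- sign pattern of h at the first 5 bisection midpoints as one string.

-++++

midpoint 3.5: h = -0.125 < 0 → [3, 3.5]
midpoint 3.25: h = 1.734375 > 0 → [3.25, 3.5]
midpoint 3.375: h = 0.884766 > 0 → [3.375, 3.5]
midpoint 3.4375: h = 0.4006 > 0 → [3.4375, 3.5]
midpoint 3.46875: h = 0.1431 > 0 → [3.46875, 3.5]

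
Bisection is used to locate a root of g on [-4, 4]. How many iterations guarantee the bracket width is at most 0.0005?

Width after n steps is 8/2^n. Need 2^n ≥ 8/0.0005 = 16000.
2^13 = 8192 < 16000 ≤ 2^14 = 16384, so n = 14.

14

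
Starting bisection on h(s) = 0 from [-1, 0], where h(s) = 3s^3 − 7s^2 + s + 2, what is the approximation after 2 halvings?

m = -0.5, h(m) = -0.625 (−); new bracket [-0.5, 0]
m = -0.25, h(m) = 1.265625 (+); new bracket [-0.5, -0.25]

-0.25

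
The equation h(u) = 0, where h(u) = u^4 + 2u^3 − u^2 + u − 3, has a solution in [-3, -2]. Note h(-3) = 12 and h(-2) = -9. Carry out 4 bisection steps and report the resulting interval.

h(-2.5) = -3.9375 < 0, so the root lies in [-3, -2.5]
h(-2.75) = 2.285156 > 0, so the root lies in [-2.75, -2.5]
h(-2.625) = -1.210693 < 0, so the root lies in [-2.75, -2.625]
h(-2.6875) = 0.4348 > 0, so the root lies in [-2.6875, -2.625]

[-2.6875, -2.625]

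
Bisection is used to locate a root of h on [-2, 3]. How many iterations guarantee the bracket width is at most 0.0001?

Width after n steps is 5/2^n. Need 2^n ≥ 5/0.0001 = 50000.
2^15 = 32768 < 50000 ≤ 2^16 = 65536, so n = 16.

16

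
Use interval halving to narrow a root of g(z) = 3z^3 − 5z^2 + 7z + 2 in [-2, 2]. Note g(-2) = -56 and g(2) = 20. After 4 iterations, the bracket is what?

[-0.25, 0]

g(0) = 2 > 0, so the root lies in [-2, 0]
g(-1) = -13 < 0, so the root lies in [-1, 0]
g(-0.5) = -3.125 < 0, so the root lies in [-0.5, 0]
g(-0.25) = -0.1094 < 0, so the root lies in [-0.25, 0]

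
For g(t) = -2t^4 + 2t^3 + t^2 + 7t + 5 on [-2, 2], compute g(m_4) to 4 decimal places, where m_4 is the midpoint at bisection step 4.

-1.1641

m = 0, g(m) = 5 (+); new bracket [-2, 0]
m = -1, g(m) = -5 (−); new bracket [-1, 0]
m = -0.5, g(m) = 1.375 (+); new bracket [-1, -0.5]
m = -0.75, g(m) = -1.1641 (−); new bracket [-0.75, -0.5]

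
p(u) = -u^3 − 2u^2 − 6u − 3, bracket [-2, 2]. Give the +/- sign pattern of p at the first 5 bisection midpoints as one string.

u = 0 gives p = -3, negative; keep [-2, 0]
u = -1 gives p = 2, positive; keep [-1, 0]
u = -0.5 gives p = -0.375, negative; keep [-1, -0.5]
u = -0.75 gives p = 0.7969, positive; keep [-0.75, -0.5]
u = -0.625 gives p = 0.2129, positive; keep [-0.625, -0.5]

-+-++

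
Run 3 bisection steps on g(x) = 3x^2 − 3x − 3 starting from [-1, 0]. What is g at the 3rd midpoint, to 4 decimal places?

x = -0.5 gives g = -0.75, negative; keep [-1, -0.5]
x = -0.75 gives g = 0.9375, positive; keep [-0.75, -0.5]
x = -0.625 gives g = 0.046875, positive; keep [-0.625, -0.5]

0.0469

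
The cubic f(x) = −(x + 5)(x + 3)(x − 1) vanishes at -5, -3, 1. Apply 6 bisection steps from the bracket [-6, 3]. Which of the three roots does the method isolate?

m = -1.5, f(m) = 13.125 (+); new bracket [-1.5, 3]
m = 0.75, f(m) = 5.390625 (+); new bracket [0.75, 3]
m = 1.875, f(m) = -29.326172 (−); new bracket [0.75, 1.875]
m = 1.3125, f(m) = -8.5071 (−); new bracket [0.75, 1.3125]
m = 1.03125, f(m) = -0.7598 (−); new bracket [0.75, 1.03125]
m = 0.890625, f(m) = 2.5067 (+); new bracket [0.890625, 1.03125]

1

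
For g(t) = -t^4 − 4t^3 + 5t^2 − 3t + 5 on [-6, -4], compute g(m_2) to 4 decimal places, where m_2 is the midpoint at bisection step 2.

g(-5) = 20 > 0, so the root lies in [-6, -5]
g(-5.5) = -76.8125 < 0, so the root lies in [-5.5, -5]

-76.8125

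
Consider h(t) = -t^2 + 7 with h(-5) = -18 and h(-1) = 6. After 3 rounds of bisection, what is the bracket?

[-3, -2.5]

midpoint -3: h = -2 < 0 → [-3, -1]
midpoint -2: h = 3 > 0 → [-3, -2]
midpoint -2.5: h = 0.75 > 0 → [-3, -2.5]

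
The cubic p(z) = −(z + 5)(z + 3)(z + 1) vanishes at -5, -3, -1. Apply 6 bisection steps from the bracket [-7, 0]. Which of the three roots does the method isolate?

-5

midpoint -3.5: p = -1.875 < 0 → [-7, -3.5]
midpoint -5.25: p = 2.390625 > 0 → [-5.25, -3.5]
midpoint -4.375: p = -2.900391 < 0 → [-5.25, -4.375]
midpoint -4.8125: p = -1.2957 < 0 → [-5.25, -4.8125]
midpoint -5.03125: p = 0.2559 > 0 → [-5.03125, -4.8125]
midpoint -4.921875: p = -0.5889 < 0 → [-5.03125, -4.921875]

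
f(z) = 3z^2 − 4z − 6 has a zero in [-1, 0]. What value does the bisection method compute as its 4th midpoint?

z = -0.5 gives f = -3.25, negative; keep [-1, -0.5]
z = -0.75 gives f = -1.3125, negative; keep [-1, -0.75]
z = -0.875 gives f = -0.203125, negative; keep [-1, -0.875]
z = -0.9375 gives f = 0.3867, positive; keep [-0.9375, -0.875]

-0.9375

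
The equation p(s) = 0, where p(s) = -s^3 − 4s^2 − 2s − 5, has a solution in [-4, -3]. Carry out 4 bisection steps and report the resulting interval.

midpoint -3.5: p = -4.125 < 0 → [-4, -3.5]
midpoint -3.75: p = -1.015625 < 0 → [-4, -3.75]
midpoint -3.875: p = 0.873047 > 0 → [-3.875, -3.75]
midpoint -3.8125: p = -0.1003 < 0 → [-3.875, -3.8125]

[-3.875, -3.8125]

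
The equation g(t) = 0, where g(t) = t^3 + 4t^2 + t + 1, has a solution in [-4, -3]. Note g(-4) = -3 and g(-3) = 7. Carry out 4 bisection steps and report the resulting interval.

g(-3.5) = 3.625 > 0, so the root lies in [-4, -3.5]
g(-3.75) = 0.765625 > 0, so the root lies in [-4, -3.75]
g(-3.875) = -0.998047 < 0, so the root lies in [-3.875, -3.75]
g(-3.8125) = -0.0872 < 0, so the root lies in [-3.8125, -3.75]

[-3.8125, -3.75]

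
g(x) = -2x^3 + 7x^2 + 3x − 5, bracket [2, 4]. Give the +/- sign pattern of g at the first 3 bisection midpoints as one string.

midpoint 3: g = 13 > 0 → [3, 4]
midpoint 3.5: g = 5.5 > 0 → [3.5, 4]
midpoint 3.75: g = -0.78125 < 0 → [3.5, 3.75]

++-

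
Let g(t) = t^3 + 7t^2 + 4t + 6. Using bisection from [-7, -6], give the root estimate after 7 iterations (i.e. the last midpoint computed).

-6.5234375

midpoint -6.5: g = 1.125 > 0 → [-7, -6.5]
midpoint -6.75: g = -9.609375 < 0 → [-6.75, -6.5]
midpoint -6.625: g = -4.041016 < 0 → [-6.625, -6.5]
midpoint -6.5625: g = -1.4084 < 0 → [-6.5625, -6.5]
midpoint -6.53125: g = -0.1294 < 0 → [-6.53125, -6.5]
midpoint -6.515625: g = 0.5009 > 0 → [-6.53125, -6.515625]
midpoint -6.5234375: g = 0.1865 > 0 → [-6.53125, -6.5234375]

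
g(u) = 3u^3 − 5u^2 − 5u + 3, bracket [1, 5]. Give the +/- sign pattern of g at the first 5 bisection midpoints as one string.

u = 3 gives g = 24, positive; keep [1, 3]
u = 2 gives g = -3, negative; keep [2, 3]
u = 2.5 gives g = 6.125, positive; keep [2, 2.5]
u = 2.25 gives g = 0.6094, positive; keep [2, 2.25]
u = 2.125 gives g = -1.416, negative; keep [2.125, 2.25]

+-++-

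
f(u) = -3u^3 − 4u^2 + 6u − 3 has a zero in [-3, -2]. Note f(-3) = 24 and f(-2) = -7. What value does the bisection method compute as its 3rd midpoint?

-2.375

midpoint -2.5: f = 3.875 > 0 → [-2.5, -2]
midpoint -2.25: f = -2.578125 < 0 → [-2.5, -2.25]
midpoint -2.375: f = 0.376953 > 0 → [-2.375, -2.25]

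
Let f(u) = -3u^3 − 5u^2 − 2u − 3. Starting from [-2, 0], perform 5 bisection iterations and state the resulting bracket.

midpoint -1: f = -3 < 0 → [-2, -1]
midpoint -1.5: f = -1.125 < 0 → [-2, -1.5]
midpoint -1.75: f = 1.265625 > 0 → [-1.75, -1.5]
midpoint -1.625: f = -0.0801 < 0 → [-1.75, -1.625]
midpoint -1.6875: f = 0.553 > 0 → [-1.6875, -1.625]

[-1.6875, -1.625]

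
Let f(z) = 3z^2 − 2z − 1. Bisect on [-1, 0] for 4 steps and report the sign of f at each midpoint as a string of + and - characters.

m = -0.5, f(m) = 0.75 (+); new bracket [-0.5, 0]
m = -0.25, f(m) = -0.3125 (−); new bracket [-0.5, -0.25]
m = -0.375, f(m) = 0.171875 (+); new bracket [-0.375, -0.25]
m = -0.3125, f(m) = -0.082 (−); new bracket [-0.375, -0.3125]

+-+-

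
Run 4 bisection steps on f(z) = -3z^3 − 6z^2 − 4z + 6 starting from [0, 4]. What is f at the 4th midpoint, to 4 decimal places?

-1.6406

z = 2 gives f = -50, negative; keep [0, 2]
z = 1 gives f = -7, negative; keep [0, 1]
z = 0.5 gives f = 2.125, positive; keep [0.5, 1]
z = 0.75 gives f = -1.6406, negative; keep [0.5, 0.75]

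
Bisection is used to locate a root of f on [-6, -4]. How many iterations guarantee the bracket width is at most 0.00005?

Width after n steps is 2/2^n. Need 2^n ≥ 2/0.00005 = 40000.
2^15 = 32768 < 40000 ≤ 2^16 = 65536, so n = 16.

16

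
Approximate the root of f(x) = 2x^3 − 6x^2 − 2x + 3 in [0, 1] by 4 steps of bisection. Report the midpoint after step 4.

0.5625

m = 0.5, f(m) = 0.75 (+); new bracket [0.5, 1]
m = 0.75, f(m) = -1.03125 (−); new bracket [0.5, 0.75]
m = 0.625, f(m) = -0.105469 (−); new bracket [0.5, 0.625]
m = 0.5625, f(m) = 0.3325 (+); new bracket [0.5625, 0.625]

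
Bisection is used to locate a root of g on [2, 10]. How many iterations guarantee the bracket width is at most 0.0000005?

24

Width after n steps is 8/2^n. Need 2^n ≥ 8/0.0000005 = 16000000.
2^23 = 8388608 < 16000000 ≤ 2^24 = 16777216, so n = 24.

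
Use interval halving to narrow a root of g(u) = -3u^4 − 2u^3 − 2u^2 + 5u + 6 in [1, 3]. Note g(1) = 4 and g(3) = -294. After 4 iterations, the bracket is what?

u = 2 gives g = -56, negative; keep [1, 2]
u = 1.5 gives g = -12.9375, negative; keep [1, 1.5]
u = 1.25 gives g = -2.105469, negative; keep [1, 1.25]
u = 1.125 gives g = 1.4407, positive; keep [1.125, 1.25]

[1.125, 1.25]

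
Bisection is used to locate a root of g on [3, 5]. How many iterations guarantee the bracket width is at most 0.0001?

15

Width after n steps is 2/2^n. Need 2^n ≥ 2/0.0001 = 20000.
2^14 = 16384 < 20000 ≤ 2^15 = 32768, so n = 15.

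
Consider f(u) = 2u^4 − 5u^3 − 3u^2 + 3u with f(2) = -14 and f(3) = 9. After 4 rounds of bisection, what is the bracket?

m = 2.5, f(m) = -11.25 (−); new bracket [2.5, 3]
m = 2.75, f(m) = -4.039062 (−); new bracket [2.75, 3]
m = 2.875, f(m) = 1.650879 (+); new bracket [2.75, 2.875]
m = 2.8125, f(m) = -1.3884 (−); new bracket [2.8125, 2.875]

[2.8125, 2.875]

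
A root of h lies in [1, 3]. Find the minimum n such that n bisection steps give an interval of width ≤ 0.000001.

21

Width after n steps is 2/2^n. Need 2^n ≥ 2/0.000001 = 2000000.
2^20 = 1048576 < 2000000 ≤ 2^21 = 2097152, so n = 21.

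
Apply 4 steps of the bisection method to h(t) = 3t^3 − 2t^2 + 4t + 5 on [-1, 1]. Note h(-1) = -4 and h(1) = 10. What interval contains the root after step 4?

h(0) = 5 > 0, so the root lies in [-1, 0]
h(-0.5) = 2.125 > 0, so the root lies in [-1, -0.5]
h(-0.75) = -0.390625 < 0, so the root lies in [-0.75, -0.5]
h(-0.625) = 0.9863 > 0, so the root lies in [-0.75, -0.625]

[-0.75, -0.625]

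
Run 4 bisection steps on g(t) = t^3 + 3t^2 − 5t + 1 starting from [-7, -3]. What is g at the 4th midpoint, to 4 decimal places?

midpoint -5: g = -24 < 0 → [-5, -3]
midpoint -4: g = 5 > 0 → [-5, -4]
midpoint -4.5: g = -6.875 < 0 → [-4.5, -4]
midpoint -4.25: g = -0.3281 < 0 → [-4.25, -4]

-0.3281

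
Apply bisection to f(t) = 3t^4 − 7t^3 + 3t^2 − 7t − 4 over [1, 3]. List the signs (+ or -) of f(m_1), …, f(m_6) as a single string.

m = 2, f(m) = -14 (−); new bracket [2, 3]
m = 2.5, f(m) = 5.0625 (+); new bracket [2, 2.5]
m = 2.25, f(m) = -7.410156 (−); new bracket [2.25, 2.5]
m = 2.375, f(m) = -2.0286 (−); new bracket [2.375, 2.5]
m = 2.4375, f(m) = 1.2874 (+); new bracket [2.375, 2.4375]
m = 2.40625, f(m) = -0.4259 (−); new bracket [2.40625, 2.4375]

-+--+-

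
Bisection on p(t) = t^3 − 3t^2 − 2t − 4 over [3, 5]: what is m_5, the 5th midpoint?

3.8125

p(4) = 4 > 0, so the root lies in [3, 4]
p(3.5) = -4.875 < 0, so the root lies in [3.5, 4]
p(3.75) = -0.953125 < 0, so the root lies in [3.75, 4]
p(3.875) = 1.3887 > 0, so the root lies in [3.75, 3.875]
p(3.8125) = 0.1848 > 0, so the root lies in [3.75, 3.8125]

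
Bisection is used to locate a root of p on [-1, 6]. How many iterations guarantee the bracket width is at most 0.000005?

Width after n steps is 7/2^n. Need 2^n ≥ 7/0.000005 = 1400000.
2^20 = 1048576 < 1400000 ≤ 2^21 = 2097152, so n = 21.

21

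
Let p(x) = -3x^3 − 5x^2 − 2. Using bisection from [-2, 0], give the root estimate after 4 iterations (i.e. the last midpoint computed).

x = -1 gives p = -4, negative; keep [-2, -1]
x = -1.5 gives p = -3.125, negative; keep [-2, -1.5]
x = -1.75 gives p = -1.234375, negative; keep [-2, -1.75]
x = -1.875 gives p = 0.1973, positive; keep [-1.875, -1.75]

-1.875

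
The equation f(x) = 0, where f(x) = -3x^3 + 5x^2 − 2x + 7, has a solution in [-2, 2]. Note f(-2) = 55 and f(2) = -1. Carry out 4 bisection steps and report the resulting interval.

x = 0 gives f = 7, positive; keep [0, 2]
x = 1 gives f = 7, positive; keep [1, 2]
x = 1.5 gives f = 5.125, positive; keep [1.5, 2]
x = 1.75 gives f = 2.7344, positive; keep [1.75, 2]

[1.75, 2]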